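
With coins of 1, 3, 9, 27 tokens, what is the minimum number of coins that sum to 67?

67 = 2×27 + 1×9 + 1×3 + 1×1
Total coins = 2 + 1 + 1 + 1 = 5

5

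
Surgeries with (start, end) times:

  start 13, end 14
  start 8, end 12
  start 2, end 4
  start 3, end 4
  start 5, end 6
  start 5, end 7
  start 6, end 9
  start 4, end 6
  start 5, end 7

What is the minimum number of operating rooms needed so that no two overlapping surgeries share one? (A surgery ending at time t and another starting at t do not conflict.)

4

starts: [2, 3, 4, 5, 5, 5, 6, 8, 13]
ends:   [4, 4, 6, 6, 7, 7, 9, 12, 14]
s2→1 s3→2 e4→1 e4→0 s4→1 s5→2 s5→3 s5→4  — peak 4.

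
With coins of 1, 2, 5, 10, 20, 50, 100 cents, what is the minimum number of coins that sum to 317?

Greedy: take as many of the largest coin as possible, then repeat with the remainder.
317 = 3×100 + 1×10 + 1×5 + 1×2
Total coins = 3 + 1 + 1 + 1 = 6

6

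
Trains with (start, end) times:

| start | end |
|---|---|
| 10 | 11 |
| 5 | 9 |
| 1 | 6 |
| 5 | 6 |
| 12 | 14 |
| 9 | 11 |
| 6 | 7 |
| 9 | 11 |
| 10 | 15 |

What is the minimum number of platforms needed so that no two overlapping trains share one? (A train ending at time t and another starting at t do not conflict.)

Count concurrent intervals with a sweep; the peak is the room count.
Events (time:±→running): 1:+→1 5:+→2 5:+→3 6:-→2 6:-→1 6:+→2 7:-→1 9:-→0 9:+→1 9:+→2 10:+→3 10:+→4 … peak 4.

4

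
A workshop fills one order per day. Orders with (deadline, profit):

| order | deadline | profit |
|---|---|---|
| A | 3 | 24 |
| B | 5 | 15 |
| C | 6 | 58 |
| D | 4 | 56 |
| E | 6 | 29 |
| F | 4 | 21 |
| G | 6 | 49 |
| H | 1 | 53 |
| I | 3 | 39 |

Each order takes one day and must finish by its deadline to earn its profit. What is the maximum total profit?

Profit order: C=58 D=56 H=53 G=49 I=39 E=29 A=24 F=21 B=15
Assign: C→slot 6, D→slot 4, H→slot 1, G→slot 5, I→slot 3, E→slot 2, A skipped, F skipped, B skipped.
Slots: [1:H] [2:E] [3:I] [4:D] [5:G] [6:C]
Profit = 53 + 29 + 39 + 56 + 49 + 58 = 284

284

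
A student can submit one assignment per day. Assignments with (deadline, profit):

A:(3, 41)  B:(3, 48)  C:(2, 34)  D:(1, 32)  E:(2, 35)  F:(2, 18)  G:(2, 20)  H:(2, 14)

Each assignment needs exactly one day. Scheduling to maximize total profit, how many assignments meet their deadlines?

3

Sort by profit descending; place each in the latest free slot ≤ its deadline.
Profit order: B=48 A=41 E=35 C=34 D=32 G=20 F=18 H=14
Assign: B→slot 3, A→slot 2, E→slot 1, C skipped, D skipped, G skipped, F skipped, H skipped.
Slots: [1:E] [2:A] [3:B]
3 of 8 scheduled.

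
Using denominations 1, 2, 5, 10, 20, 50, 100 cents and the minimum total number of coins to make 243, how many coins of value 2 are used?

1

Greedy: take as many of the largest coin as possible, then repeat with the remainder.
243 = 2×100 + 2×20 + 1×2 + 1×1
Count of 2: 1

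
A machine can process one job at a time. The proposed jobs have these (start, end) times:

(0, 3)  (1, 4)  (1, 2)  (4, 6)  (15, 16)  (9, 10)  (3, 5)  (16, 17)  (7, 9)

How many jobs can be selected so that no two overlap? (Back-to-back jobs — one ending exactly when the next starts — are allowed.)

6

By end time: (1,2), (0,3), (1,4), (3,5), (4,6), (7,9), (9,10), (15,16), (16,17).
Pick (1,2); next start ≥ 2 → (3,5); next start ≥ 5 → (7,9); next start ≥ 9 → (9,10); next start ≥ 10 → (15,16); next start ≥ 16 → (16,17).
Selected 6 jobs.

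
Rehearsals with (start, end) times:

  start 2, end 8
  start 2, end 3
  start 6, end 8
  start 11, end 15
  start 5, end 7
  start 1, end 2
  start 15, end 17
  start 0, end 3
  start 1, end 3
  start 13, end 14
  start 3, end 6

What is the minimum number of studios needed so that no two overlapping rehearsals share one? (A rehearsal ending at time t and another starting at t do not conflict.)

4

starts: [0, 1, 1, 2, 2, 3, 5, 6, 11, 13, 15]
ends:   [2, 3, 3, 3, 6, 7, 8, 8, 14, 15, 17]
s0→1 s1→2 s1→3 e2→2 s2→3 s2→4  — peak 4.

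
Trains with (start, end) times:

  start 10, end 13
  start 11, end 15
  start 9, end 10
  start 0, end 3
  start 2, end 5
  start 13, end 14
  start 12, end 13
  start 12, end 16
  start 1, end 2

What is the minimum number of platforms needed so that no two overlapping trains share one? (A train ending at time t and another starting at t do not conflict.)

4

The answer is the maximum number of intervals overlapping at any instant.
starts: [0, 1, 2, 9, 10, 11, 12, 12, 13]
ends:   [2, 3, 5, 10, 13, 13, 14, 15, 16]
s0→1 s1→2 e2→1 s2→2 e3→1 e5→0 s9→1 e10→0 s10→1 s11→2 s12→3 s12→4  — peak 4.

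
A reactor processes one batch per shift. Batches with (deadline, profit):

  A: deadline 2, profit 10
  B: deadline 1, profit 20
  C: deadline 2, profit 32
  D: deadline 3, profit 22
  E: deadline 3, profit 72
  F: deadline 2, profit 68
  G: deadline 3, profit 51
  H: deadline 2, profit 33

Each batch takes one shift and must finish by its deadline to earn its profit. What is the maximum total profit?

191

Take jobs in profit order; each goes to the latest open slot no later than its deadline.
Profit order: E=72 F=68 G=51 H=33 C=32 D=22 B=20 A=10
Assign: E→slot 3, F→slot 2, G→slot 1, H skipped, C skipped, D skipped, B skipped, A skipped.
Slots: [1:G] [2:F] [3:E]
Profit = 51 + 68 + 72 = 191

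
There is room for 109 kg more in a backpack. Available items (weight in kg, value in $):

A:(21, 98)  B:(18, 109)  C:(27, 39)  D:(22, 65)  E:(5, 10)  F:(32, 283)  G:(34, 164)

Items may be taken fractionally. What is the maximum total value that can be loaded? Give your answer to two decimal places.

Ratios (sorted): F 8.84, B 6.06, G 4.82, A 4.67, D 2.95, E 2.00, C 1.44
take F (32 @ 283); take B (18 @ 109); take G (34 @ 164); take A (21 @ 98); take 4/22 of D → 11.82. Capacity used 109/109.
Total value = 665.82

665.82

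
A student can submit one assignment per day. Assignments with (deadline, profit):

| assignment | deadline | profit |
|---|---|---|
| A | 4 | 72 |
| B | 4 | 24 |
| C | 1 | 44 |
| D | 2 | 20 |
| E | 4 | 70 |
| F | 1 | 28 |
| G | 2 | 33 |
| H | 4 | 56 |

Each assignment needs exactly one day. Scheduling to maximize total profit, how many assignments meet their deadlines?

Sort by profit descending; place each in the latest free slot ≤ its deadline.
Profit order: A=72 E=70 H=56 C=44 G=33 F=28 B=24 D=20
Assign: A→slot 4, E→slot 3, H→slot 2, C→slot 1, G skipped, F skipped, B skipped, D skipped.
Slots: [1:C] [2:H] [3:E] [4:A]
4 of 8 scheduled.

4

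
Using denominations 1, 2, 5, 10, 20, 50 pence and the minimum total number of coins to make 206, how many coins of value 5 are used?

1

Greedy: take as many of the largest coin as possible, then repeat with the remainder.
206 = 4×50 + 1×5 + 1×1
Count of 5: 1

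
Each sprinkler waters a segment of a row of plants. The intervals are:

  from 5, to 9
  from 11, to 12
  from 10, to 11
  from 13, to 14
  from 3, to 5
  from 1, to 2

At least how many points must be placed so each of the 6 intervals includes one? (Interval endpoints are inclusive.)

4

By right end: [1,2]  [3,5]  [5,9]  [10,11]  [11,12]  [13,14]
[1,2] uncovered → point at 2; [3,5] uncovered → point at 5; [10,11] uncovered → point at 11; [13,14] uncovered → point at 14.
Points: 2, 5, 11, 14 (4 total).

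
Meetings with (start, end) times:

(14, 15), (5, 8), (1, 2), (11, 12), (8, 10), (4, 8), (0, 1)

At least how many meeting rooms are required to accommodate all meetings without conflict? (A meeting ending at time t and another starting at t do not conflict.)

Events (time:±→running): 0:+→1 1:-→0 1:+→1 2:-→0 4:+→1 5:+→2 … peak 2.

2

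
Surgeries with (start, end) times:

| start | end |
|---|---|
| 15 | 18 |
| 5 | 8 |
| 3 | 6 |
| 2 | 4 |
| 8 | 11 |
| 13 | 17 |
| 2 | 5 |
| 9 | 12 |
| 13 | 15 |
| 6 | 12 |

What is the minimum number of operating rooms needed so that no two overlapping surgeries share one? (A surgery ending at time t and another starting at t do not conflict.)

3

The answer is the maximum number of intervals overlapping at any instant.
starts: [2, 2, 3, 5, 6, 8, 9, 13, 13, 15]
ends:   [4, 5, 6, 8, 11, 12, 12, 15, 17, 18]
s2→1 s2→2 s3→3  — peak 3.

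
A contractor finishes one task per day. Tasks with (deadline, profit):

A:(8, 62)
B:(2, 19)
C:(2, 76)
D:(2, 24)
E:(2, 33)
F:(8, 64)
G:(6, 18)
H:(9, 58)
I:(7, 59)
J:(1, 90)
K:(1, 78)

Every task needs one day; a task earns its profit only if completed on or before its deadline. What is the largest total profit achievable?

Profit order: J=90 K=78 C=76 F=64 A=62 I=59 H=58 E=33 D=24 B=19 G=18
Assign: J→slot 1, K skipped, C→slot 2, F→slot 8, A→slot 7, I→slot 6, H→slot 9, E skipped, D skipped, B skipped, G→slot 5.
Slots: [1:J] [2:C] [5:G] [6:I] [7:A] [8:F] [9:H]
Profit = 90 + 76 + 18 + 59 + 62 + 64 + 58 = 427

427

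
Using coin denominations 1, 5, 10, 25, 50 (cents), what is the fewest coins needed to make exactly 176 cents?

176 − 3×50→26 − 1×25→1 − 1×1→0
Total coins = 3 + 1 + 1 = 5

5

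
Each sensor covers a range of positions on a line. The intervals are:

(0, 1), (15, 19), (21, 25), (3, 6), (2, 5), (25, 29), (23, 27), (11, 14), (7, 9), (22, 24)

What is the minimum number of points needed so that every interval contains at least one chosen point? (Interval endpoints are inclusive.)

7

Process intervals by earliest right end; each time one isn't hit yet, stab at its right endpoint.
Sorted: [0,1] [2,5] [3,6] [7,9] [11,14] [15,19] [22,24] [21,25] [23,27] [25,29]
{[0,1]} hit by 1; {[2,5],[3,6]} hit by 5; {[7,9]} hit by 9; {[11,14]} hit by 14; {[15,19]} hit by 19; {[22,24],[21,25],[23,27]} hit by 24; {[25,29]} hit by 29.
Points: 1, 5, 9, 14, 19, 24, 29 (7 total).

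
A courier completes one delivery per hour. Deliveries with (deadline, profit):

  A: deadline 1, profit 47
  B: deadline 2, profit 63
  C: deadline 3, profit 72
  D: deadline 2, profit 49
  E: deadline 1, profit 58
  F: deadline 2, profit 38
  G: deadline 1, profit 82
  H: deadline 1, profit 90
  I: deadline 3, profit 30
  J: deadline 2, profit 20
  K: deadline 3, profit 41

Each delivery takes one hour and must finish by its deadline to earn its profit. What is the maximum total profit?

Take jobs in profit order; each goes to the latest open slot no later than its deadline.
Profit order: H=90 G=82 C=72 B=63 E=58 D=49 A=47 K=41 F=38 I=30 J=20
Assign: H→slot 1, G skipped, C→slot 3, B→slot 2, E skipped, D skipped, A skipped, K skipped, F skipped, I skipped, J skipped.
Slots: [1:H] [2:B] [3:C]
Profit = 90 + 63 + 72 = 225

225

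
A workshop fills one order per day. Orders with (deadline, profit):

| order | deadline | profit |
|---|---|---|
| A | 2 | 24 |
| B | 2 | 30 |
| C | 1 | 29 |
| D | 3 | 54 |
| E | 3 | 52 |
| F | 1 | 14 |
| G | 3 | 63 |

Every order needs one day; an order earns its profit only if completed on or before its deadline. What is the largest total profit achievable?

Sort by profit descending; place each in the latest free slot ≤ its deadline.
Profit order: G=63 D=54 E=52 B=30 C=29 A=24 F=14
Assign: G→slot 3, D→slot 2, E→slot 1, B skipped, C skipped, A skipped, F skipped.
Slots: [1:E] [2:D] [3:G]
Profit = 52 + 54 + 63 = 169

169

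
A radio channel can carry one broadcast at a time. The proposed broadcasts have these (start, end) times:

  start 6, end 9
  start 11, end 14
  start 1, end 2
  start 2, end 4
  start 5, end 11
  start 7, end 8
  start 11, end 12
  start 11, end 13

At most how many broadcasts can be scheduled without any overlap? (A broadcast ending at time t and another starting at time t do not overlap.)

4

By end time: (1,2), (2,4), (7,8), (6,9), (5,11), (11,12), (11,13), (11,14).
Pick (1,2); next start ≥ 2 → (2,4); next start ≥ 4 → (7,8); next start ≥ 8 → (11,12).
Selected 4 broadcasts.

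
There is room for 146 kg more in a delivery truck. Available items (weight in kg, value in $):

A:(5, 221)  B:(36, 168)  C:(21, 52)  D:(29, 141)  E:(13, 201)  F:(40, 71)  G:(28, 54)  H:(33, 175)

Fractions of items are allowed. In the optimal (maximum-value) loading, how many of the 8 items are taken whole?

Greedy by value/weight ratio, highest first.
Ratios (sorted): A 44.20, E 15.46, H 5.30, D 4.86, B 4.67, C 2.48, G 1.93, F 1.77
take A (5 @ 221); take E (13 @ 201); take H (33 @ 175); take D (29 @ 141); take B (36 @ 168); take C (21 @ 52); take 9/28 of G → 17.36. Capacity used 146/146.
6 item(s) taken whole; one partial (take 9/28 of G).

6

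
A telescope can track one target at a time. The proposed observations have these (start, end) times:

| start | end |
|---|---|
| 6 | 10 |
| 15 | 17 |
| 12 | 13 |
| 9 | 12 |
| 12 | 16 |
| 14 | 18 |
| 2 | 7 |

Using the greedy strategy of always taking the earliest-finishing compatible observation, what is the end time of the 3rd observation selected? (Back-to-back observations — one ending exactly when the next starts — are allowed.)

Greedy by earliest finish: after sorting by end time, pick each interval compatible with the last pick.
Sorted by end: (2,7)  (6,10)  (9,12)  (12,13)  (12,16)  (15,17)  (14,18)
take (2,7); skip (6,10); take (9,12); take (12,13); skip (12,16); take (15,17).
Selected: (2,7) (9,12) (12,13) (15,17)

13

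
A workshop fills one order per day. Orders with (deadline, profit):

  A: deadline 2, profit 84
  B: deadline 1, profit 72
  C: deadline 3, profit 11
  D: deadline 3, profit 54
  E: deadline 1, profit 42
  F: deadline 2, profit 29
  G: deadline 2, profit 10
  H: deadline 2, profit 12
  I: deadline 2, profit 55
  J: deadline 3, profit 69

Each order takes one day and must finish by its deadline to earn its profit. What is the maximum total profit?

By profit: A(d2,84), B(d1,72), J(d3,69), I(d2,55), D(d3,54), E(d1,42), F(d2,29), H(d2,12), C(d3,11), G(d2,10)
A→slot 2; B→slot 1; J→slot 3; I skipped; D skipped; E skipped; F skipped; H skipped; C skipped; G skipped.
Profit = 72 + 84 + 69 = 225

225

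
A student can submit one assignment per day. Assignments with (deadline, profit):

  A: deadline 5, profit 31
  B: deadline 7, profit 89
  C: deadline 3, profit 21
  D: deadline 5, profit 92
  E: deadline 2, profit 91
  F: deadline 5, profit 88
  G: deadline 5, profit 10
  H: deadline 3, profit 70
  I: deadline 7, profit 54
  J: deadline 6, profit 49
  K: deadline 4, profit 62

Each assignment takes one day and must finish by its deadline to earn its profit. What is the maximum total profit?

546

Sort by profit descending; place each in the latest free slot ≤ its deadline.
By profit: D(d5,92), E(d2,91), B(d7,89), F(d5,88), H(d3,70), K(d4,62), I(d7,54), J(d6,49), A(d5,31), C(d3,21), G(d5,10)
D→slot 5; E→slot 2; B→slot 7; F→slot 4; H→slot 3; K→slot 1; I→slot 6; J skipped; A skipped; C skipped; G skipped.
Profit = 62 + 91 + 70 + 88 + 92 + 54 + 89 = 546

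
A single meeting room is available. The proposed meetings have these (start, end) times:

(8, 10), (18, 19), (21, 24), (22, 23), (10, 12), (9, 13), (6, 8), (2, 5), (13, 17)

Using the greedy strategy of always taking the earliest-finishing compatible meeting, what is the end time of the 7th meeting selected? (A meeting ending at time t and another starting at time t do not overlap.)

By end time: (2,5), (6,8), (8,10), (10,12), (9,13), (13,17), (18,19), (22,23), (21,24).
Pick (2,5); next start ≥ 5 → (6,8); next start ≥ 8 → (8,10); next start ≥ 10 → (10,12); next start ≥ 12 → (13,17); next start ≥ 17 → (18,19); next start ≥ 19 → (22,23).
Selected: (2,5) (6,8) (8,10) (10,12) (13,17) (18,19) (22,23)

23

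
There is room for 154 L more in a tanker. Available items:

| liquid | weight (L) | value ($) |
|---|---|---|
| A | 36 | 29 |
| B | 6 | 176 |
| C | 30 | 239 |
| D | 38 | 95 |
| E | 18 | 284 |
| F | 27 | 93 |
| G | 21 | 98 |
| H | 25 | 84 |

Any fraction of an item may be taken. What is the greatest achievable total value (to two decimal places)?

1041.50

Order: B (176/6=29.33) > E (284/18=15.78) > C (239/30=7.97) > G (98/21=4.67) > F (93/27=3.44) > H (84/25=3.36) > D (95/38=2.50) > A (29/36=0.81)
Fill: take B (6 @ 176) → take E (18 @ 284) → take C (30 @ 239) → take G (21 @ 98) → take F (27 @ 93) → take H (25 @ 84) → take 27/38 of D → 67.50; 154/154 used.
Total value = 1041.50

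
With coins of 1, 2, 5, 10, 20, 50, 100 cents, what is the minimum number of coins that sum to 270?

4

Use the largest denomination that fits, subtract, and repeat.
270 = 2×100 + 1×50 + 1×20
Total coins = 2 + 1 + 1 = 4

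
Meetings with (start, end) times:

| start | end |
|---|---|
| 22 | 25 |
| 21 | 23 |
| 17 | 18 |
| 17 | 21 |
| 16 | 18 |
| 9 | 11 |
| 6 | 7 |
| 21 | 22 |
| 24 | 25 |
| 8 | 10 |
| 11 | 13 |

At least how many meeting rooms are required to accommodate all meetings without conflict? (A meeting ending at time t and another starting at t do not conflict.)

3

starts: [6, 8, 9, 11, 16, 17, 17, 21, 21, 22, 24]
ends:   [7, 10, 11, 13, 18, 18, 21, 22, 23, 25, 25]
s6→1 e7→0 s8→1 s9→2 e10→1 e11→0 s11→1 e13→0 s16→1 s17→2 s17→3  — peak 3.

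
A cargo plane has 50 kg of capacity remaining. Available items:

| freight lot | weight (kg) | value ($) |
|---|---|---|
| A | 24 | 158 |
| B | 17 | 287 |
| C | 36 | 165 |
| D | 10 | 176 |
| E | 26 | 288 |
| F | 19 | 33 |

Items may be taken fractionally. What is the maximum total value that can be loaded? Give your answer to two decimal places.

717.77

Order: D (176/10=17.60) > B (287/17=16.88) > E (288/26=11.08) > A (158/24=6.58) > C (165/36=4.58) > F (33/19=1.74)
Fill: take D (10 @ 176) → take B (17 @ 287) → take 23/26 of E → 254.77; 50/50 used.
Total value = 717.77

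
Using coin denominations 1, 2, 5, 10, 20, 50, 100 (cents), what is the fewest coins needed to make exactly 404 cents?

404 = 4×100 + 2×2
Total coins = 4 + 2 = 6

6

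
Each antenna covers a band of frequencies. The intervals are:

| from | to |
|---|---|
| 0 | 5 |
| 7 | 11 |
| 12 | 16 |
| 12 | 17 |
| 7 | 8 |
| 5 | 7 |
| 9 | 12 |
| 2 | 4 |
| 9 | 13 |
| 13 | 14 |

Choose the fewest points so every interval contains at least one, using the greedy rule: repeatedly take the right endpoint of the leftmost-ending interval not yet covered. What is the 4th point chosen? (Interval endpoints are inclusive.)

14

Process intervals by earliest right end; each time one isn't hit yet, stab at its right endpoint.
By right end: [2,4]  [0,5]  [5,7]  [7,8]  [7,11]  [9,12]  [9,13]  [13,14]  [12,16]  [12,17]
[2,4] uncovered → point at 4; [5,7] uncovered → point at 7; [9,12] uncovered → point at 12; [13,14] uncovered → point at 14.
Points: 4, 7, 12, 14 (4 total).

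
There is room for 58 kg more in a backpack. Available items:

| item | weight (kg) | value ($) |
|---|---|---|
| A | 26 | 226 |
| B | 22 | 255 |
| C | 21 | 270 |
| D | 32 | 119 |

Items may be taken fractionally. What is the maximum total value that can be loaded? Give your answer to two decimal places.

Greedy by value/weight ratio, highest first.
Order: C (270/21=12.86) > B (255/22=11.59) > A (226/26=8.69) > D (119/32=3.72)
Fill: take C (21 @ 270) → take B (22 @ 255) → take 15/26 of A → 130.38; 58/58 used.
Total value = 655.38

655.38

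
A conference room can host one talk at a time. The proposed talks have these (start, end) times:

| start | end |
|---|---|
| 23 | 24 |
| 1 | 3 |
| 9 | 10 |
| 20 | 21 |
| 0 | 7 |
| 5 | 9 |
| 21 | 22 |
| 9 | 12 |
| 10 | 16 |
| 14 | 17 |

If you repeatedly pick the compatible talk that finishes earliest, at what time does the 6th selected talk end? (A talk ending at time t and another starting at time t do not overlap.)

Greedy by earliest finish: after sorting by end time, pick each interval compatible with the last pick.
Sorted by end: (1,3)  (0,7)  (5,9)  (9,10)  (9,12)  (10,16)  (14,17)  (20,21)  (21,22)  (23,24)
take (1,3); take (5,9); take (9,10); take (10,16); skip (14,17); take (20,21); take (21,22); take (23,24).
Selected: (1,3) (5,9) (9,10) (10,16) (20,21) (21,22) (23,24)

22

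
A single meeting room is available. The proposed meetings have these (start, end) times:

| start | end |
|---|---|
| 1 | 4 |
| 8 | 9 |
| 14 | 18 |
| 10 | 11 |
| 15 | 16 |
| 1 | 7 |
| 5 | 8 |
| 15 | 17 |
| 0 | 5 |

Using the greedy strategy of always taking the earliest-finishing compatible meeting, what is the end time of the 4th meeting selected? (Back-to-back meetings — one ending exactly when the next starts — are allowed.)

Greedy by earliest finish: after sorting by end time, pick each interval compatible with the last pick.
By end time: (1,4), (0,5), (1,7), (5,8), (8,9), (10,11), (15,16), (15,17), (14,18).
Pick (1,4); next start ≥ 4 → (5,8); next start ≥ 8 → (8,9); next start ≥ 9 → (10,11); next start ≥ 11 → (15,16).
Selected: (1,4) (5,8) (8,9) (10,11) (15,16)

11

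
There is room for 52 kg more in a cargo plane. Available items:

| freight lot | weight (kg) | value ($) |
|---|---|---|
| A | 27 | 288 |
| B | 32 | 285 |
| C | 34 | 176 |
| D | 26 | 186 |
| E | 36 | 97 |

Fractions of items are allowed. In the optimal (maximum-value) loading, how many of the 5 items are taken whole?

Order: A (288/27=10.67) > B (285/32=8.91) > D (186/26=7.15) > C (176/34=5.18) > E (97/36=2.69)
Fill: take A (27 @ 288) → take 25/32 of B → 222.66; 52/52 used.
1 item(s) taken whole; one partial (take 25/32 of B).

1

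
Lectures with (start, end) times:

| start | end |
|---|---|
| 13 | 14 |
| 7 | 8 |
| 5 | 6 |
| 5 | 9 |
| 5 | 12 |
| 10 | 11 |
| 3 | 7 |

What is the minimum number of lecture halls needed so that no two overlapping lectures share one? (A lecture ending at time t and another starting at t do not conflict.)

Count concurrent intervals with a sweep; the peak is the room count.
Events (time:±→running): 3:+→1 5:+→2 5:+→3 5:+→4 … peak 4.

4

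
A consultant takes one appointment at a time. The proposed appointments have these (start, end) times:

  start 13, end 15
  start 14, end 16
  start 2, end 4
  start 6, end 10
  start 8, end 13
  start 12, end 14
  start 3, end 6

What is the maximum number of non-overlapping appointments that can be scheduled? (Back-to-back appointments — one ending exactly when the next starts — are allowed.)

4

Sorted by end: (2,4)  (3,6)  (6,10)  (8,13)  (12,14)  (13,15)  (14,16)
take (2,4); take (6,10); skip (8,13); take (12,14); take (14,16).
Selected 4 appointments.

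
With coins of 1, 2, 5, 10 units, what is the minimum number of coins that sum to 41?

Use the largest denomination that fits, subtract, and repeat.
41 − 4×10→1 − 1×1→0
Total coins = 4 + 1 = 5

5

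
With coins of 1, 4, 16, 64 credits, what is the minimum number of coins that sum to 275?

Greedy: take as many of the largest coin as possible, then repeat with the remainder.
275 − 4×64→19 − 1×16→3 − 3×1→0
Total coins = 4 + 1 + 3 = 8

8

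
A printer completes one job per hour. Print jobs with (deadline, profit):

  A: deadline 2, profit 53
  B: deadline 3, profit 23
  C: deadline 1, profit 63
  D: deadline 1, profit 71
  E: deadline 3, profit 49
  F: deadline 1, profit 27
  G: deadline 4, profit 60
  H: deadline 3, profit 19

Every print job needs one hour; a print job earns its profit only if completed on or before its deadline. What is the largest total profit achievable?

233

Take jobs in profit order; each goes to the latest open slot no later than its deadline.
By profit: D(d1,71), C(d1,63), G(d4,60), A(d2,53), E(d3,49), F(d1,27), B(d3,23), H(d3,19)
D→slot 1; C skipped; G→slot 4; A→slot 2; E→slot 3; F skipped; B skipped; H skipped.
Profit = 71 + 53 + 49 + 60 = 233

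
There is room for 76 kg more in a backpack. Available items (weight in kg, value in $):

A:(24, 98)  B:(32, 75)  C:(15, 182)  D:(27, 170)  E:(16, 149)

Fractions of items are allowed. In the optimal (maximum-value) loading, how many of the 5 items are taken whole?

3

Order: C (182/15=12.13) > E (149/16=9.31) > D (170/27=6.30) > A (98/24=4.08) > B (75/32=2.34)
Fill: take C (15 @ 182) → take E (16 @ 149) → take D (27 @ 170) → take 18/24 of A → 73.50; 76/76 used.
3 item(s) taken whole; one partial (take 18/24 of A).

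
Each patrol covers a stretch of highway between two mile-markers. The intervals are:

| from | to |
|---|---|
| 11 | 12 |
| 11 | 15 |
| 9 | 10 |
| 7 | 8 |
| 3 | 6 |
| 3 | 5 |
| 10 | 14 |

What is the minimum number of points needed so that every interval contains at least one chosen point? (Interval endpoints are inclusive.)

4

Process intervals by earliest right end; each time one isn't hit yet, stab at its right endpoint.
Sorted: [3,5] [3,6] [7,8] [9,10] [11,12] [10,14] [11,15]
{[3,5],[3,6]} hit by 5; {[7,8]} hit by 8; {[9,10]} hit by 10; {[11,12],[10,14],[11,15]} hit by 12.
Points: 5, 8, 10, 12 (4 total).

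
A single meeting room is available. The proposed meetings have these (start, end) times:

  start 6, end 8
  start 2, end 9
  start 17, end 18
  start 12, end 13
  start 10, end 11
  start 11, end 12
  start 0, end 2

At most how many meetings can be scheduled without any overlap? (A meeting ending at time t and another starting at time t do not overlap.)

6

By end time: (0,2), (6,8), (2,9), (10,11), (11,12), (12,13), (17,18).
Pick (0,2); next start ≥ 2 → (6,8); next start ≥ 8 → (10,11); next start ≥ 11 → (11,12); next start ≥ 12 → (12,13); next start ≥ 13 → (17,18).
Selected 6 meetings.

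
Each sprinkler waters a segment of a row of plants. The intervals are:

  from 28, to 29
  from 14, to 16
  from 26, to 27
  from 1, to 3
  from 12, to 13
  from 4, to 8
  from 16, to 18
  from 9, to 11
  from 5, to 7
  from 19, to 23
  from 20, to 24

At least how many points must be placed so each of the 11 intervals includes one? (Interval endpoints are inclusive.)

8

By right end: [1,3]  [5,7]  [4,8]  [9,11]  [12,13]  [14,16]  [16,18]  [19,23]  [20,24]  [26,27]  [28,29]
[1,3] uncovered → point at 3; [5,7] uncovered → point at 7; [9,11] uncovered → point at 11; [12,13] uncovered → point at 13; [14,16] uncovered → point at 16; [19,23] uncovered → point at 23; [26,27] uncovered → point at 27; [28,29] uncovered → point at 29.
Points: 3, 7, 11, 13, 16, 23, 27, 29 (8 total).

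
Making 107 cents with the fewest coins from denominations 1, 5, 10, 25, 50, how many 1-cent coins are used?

107 − 2×50→7 − 1×5→2 − 2×1→0
Count of 1: 2

2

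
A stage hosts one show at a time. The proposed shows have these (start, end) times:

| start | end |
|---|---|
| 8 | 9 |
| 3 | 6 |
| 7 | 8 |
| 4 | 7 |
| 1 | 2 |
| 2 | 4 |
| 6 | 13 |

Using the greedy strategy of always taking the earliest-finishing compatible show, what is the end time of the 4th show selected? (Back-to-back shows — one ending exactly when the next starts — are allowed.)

8

By end time: (1,2), (2,4), (3,6), (4,7), (7,8), (8,9), (6,13).
Pick (1,2); next start ≥ 2 → (2,4); next start ≥ 4 → (4,7); next start ≥ 7 → (7,8); next start ≥ 8 → (8,9).
Selected: (1,2) (2,4) (4,7) (7,8) (8,9)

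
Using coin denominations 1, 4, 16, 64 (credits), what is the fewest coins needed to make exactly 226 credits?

7

Greedy: take as many of the largest coin as possible, then repeat with the remainder.
226 − 3×64→34 − 2×16→2 − 2×1→0
Total coins = 3 + 2 + 2 = 7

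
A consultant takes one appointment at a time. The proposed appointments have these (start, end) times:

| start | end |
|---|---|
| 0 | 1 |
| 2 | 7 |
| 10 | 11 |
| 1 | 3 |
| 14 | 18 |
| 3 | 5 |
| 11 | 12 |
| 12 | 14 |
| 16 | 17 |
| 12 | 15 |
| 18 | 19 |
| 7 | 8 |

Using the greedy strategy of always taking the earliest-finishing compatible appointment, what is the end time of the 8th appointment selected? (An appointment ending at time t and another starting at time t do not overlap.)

Sort by end time and greedily take each interval whose start is ≥ the last chosen end.
By end time: (0,1), (1,3), (3,5), (2,7), (7,8), (10,11), (11,12), (12,14), (12,15), (16,17), (14,18), (18,19).
Pick (0,1); next start ≥ 1 → (1,3); next start ≥ 3 → (3,5); next start ≥ 5 → (7,8); next start ≥ 8 → (10,11); next start ≥ 11 → (11,12); next start ≥ 12 → (12,14); next start ≥ 14 → (16,17); next start ≥ 17 → (18,19).
Selected: (0,1) (1,3) (3,5) (7,8) (10,11) (11,12) (12,14) (16,17) (18,19)

17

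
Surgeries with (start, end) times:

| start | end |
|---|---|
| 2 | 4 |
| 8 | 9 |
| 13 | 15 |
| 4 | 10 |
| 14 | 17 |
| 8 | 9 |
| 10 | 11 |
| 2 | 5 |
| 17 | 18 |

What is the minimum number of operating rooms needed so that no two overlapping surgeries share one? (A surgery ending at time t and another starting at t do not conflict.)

3

Events (time:±→running): 2:+→1 2:+→2 4:-→1 4:+→2 5:-→1 8:+→2 8:+→3 … peak 3.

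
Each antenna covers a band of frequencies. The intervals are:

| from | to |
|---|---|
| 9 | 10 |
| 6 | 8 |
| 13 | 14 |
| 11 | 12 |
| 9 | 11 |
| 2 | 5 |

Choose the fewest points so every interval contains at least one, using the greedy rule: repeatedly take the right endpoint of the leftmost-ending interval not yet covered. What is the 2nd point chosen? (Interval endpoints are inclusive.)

Sort by right endpoint; whenever an interval is uncovered, place a point at its right end.
Sorted: [2,5] [6,8] [9,10] [9,11] [11,12] [13,14]
{[2,5]} hit by 5; {[6,8]} hit by 8; {[9,10],[9,11]} hit by 10; {[11,12]} hit by 12; {[13,14]} hit by 14.
Points: 5, 8, 10, 12, 14 (5 total).

8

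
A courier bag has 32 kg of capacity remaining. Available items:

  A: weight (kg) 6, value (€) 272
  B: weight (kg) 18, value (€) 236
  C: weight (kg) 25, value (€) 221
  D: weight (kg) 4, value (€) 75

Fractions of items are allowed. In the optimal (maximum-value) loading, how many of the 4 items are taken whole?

Ratios (sorted): A 45.33, D 18.75, B 13.11, C 8.84
take A (6 @ 272); take D (4 @ 75); take B (18 @ 236); take 4/25 of C → 35.36. Capacity used 32/32.
3 item(s) taken whole; one partial (take 4/25 of C).

3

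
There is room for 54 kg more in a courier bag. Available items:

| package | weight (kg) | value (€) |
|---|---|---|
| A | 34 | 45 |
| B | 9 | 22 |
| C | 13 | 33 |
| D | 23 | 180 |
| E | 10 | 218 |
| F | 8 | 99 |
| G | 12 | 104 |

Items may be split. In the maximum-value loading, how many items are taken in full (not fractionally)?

4

Greedy by value/weight ratio, highest first.
Order: E (218/10=21.80) > F (99/8=12.38) > G (104/12=8.67) > D (180/23=7.83) > C (33/13=2.54) > B (22/9=2.44) > A (45/34=1.32)
Fill: take E (10 @ 218) → take F (8 @ 99) → take G (12 @ 104) → take D (23 @ 180) → take 1/13 of C → 2.54; 54/54 used.
4 item(s) taken whole; one partial (take 1/13 of C).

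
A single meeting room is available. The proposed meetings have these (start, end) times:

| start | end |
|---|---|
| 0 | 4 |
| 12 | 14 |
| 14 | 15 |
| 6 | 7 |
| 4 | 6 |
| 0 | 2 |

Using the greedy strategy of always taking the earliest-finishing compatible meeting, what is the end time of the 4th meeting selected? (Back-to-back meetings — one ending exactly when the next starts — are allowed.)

Sorted by end: (0,2)  (0,4)  (4,6)  (6,7)  (12,14)  (14,15)
take (0,2); take (4,6); take (6,7); take (12,14); take (14,15).
Selected: (0,2) (4,6) (6,7) (12,14) (14,15)

14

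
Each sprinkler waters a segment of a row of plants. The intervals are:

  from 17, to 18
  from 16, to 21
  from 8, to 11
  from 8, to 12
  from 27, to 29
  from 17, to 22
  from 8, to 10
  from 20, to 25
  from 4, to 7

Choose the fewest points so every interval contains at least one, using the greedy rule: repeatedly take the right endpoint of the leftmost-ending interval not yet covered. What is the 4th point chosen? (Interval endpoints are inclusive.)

Sorted: [4,7] [8,10] [8,11] [8,12] [17,18] [16,21] [17,22] [20,25] [27,29]
{[4,7]} hit by 7; {[8,10],[8,11],[8,12]} hit by 10; {[17,18],[16,21],[17,22]} hit by 18; {[20,25]} hit by 25; {[27,29]} hit by 29.
Points: 7, 10, 18, 25, 29 (5 total).

25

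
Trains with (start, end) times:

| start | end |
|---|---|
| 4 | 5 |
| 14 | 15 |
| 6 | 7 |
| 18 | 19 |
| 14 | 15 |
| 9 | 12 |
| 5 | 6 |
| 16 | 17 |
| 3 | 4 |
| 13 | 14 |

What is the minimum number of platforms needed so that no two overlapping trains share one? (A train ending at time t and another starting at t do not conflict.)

2

Events (time:±→running): 3:+→1 4:-→0 4:+→1 5:-→0 5:+→1 6:-→0 6:+→1 7:-→0 9:+→1 12:-→0 13:+→1 14:-→0 14:+→1 14:+→2 … peak 2.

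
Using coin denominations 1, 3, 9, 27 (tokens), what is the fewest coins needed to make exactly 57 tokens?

3

Use the largest denomination that fits, subtract, and repeat.
57 − 2×27→3 − 1×3→0
Total coins = 2 + 1 = 3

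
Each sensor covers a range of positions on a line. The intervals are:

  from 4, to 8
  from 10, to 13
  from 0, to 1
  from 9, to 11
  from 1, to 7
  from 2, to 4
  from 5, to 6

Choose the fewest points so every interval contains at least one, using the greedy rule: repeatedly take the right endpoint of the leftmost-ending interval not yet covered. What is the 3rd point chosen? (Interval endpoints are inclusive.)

Process intervals by earliest right end; each time one isn't hit yet, stab at its right endpoint.
Sorted: [0,1] [2,4] [5,6] [1,7] [4,8] [9,11] [10,13]
{[0,1]} hit by 1; {[2,4]} hit by 4; {[5,6],[1,7],[4,8]} hit by 6; {[9,11],[10,13]} hit by 11.
Points: 1, 4, 6, 11 (4 total).

6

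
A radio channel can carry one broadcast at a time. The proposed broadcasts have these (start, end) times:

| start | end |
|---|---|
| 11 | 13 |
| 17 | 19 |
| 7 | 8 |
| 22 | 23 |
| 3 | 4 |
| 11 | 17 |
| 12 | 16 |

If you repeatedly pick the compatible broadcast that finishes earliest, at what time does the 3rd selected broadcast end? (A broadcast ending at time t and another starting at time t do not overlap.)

By end time: (3,4), (7,8), (11,13), (12,16), (11,17), (17,19), (22,23).
Pick (3,4); next start ≥ 4 → (7,8); next start ≥ 8 → (11,13); next start ≥ 13 → (17,19); next start ≥ 19 → (22,23).
Selected: (3,4) (7,8) (11,13) (17,19) (22,23)

13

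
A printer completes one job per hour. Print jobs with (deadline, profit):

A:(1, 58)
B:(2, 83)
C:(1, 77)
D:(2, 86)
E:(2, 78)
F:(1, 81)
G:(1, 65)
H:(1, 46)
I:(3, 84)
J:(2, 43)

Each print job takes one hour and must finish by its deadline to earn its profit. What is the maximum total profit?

By profit: D(d2,86), I(d3,84), B(d2,83), F(d1,81), E(d2,78), C(d1,77), G(d1,65), A(d1,58), H(d1,46), J(d2,43)
D→slot 2; I→slot 3; B→slot 1; F skipped; E skipped; C skipped; G skipped; A skipped; H skipped; J skipped.
Profit = 83 + 86 + 84 = 253

253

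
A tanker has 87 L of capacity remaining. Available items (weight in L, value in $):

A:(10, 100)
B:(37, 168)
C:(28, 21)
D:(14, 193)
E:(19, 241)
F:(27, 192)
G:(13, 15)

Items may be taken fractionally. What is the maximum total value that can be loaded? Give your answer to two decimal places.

803.19

Order: D (193/14=13.79) > E (241/19=12.68) > A (100/10=10.00) > F (192/27=7.11) > B (168/37=4.54) > G (15/13=1.15) > C (21/28=0.75)
Fill: take D (14 @ 193) → take E (19 @ 241) → take A (10 @ 100) → take F (27 @ 192) → take 17/37 of B → 77.19; 87/87 used.
Total value = 803.19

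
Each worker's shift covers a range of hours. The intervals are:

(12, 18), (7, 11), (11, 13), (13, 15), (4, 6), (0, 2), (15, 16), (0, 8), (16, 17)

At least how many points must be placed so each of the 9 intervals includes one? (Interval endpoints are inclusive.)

5

Process intervals by earliest right end; each time one isn't hit yet, stab at its right endpoint.
By right end: [0,2]  [4,6]  [0,8]  [7,11]  [11,13]  [13,15]  [15,16]  [16,17]  [12,18]
[0,2] uncovered → point at 2; [4,6] uncovered → point at 6; [7,11] uncovered → point at 11; [13,15] uncovered → point at 15; [16,17] uncovered → point at 17.
Points: 2, 6, 11, 15, 17 (5 total).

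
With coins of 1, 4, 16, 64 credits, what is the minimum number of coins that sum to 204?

204 = 3×64 + 3×4
Total coins = 3 + 3 = 6

6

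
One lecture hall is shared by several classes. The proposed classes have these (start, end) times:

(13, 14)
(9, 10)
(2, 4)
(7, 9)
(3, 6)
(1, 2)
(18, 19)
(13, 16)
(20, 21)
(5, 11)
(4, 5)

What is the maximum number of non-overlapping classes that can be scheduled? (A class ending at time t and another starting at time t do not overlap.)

Order by finish time; keep every interval that doesn't clash with the previous kept one.
Sorted by end: (1,2)  (2,4)  (4,5)  (3,6)  (7,9)  (9,10)  (5,11)  (13,14)  (13,16)  (18,19)  (20,21)
take (1,2); take (2,4); take (4,5); skip (3,6); take (7,9); take (9,10); take (13,14); take (18,19); take (20,21).
Selected 8 classes.

8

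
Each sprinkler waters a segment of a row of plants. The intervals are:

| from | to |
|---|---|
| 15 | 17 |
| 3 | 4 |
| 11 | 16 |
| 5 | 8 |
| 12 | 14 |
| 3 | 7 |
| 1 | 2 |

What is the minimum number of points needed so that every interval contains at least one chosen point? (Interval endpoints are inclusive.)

Sort by right endpoint; whenever an interval is uncovered, place a point at its right end.
Sorted: [1,2] [3,4] [3,7] [5,8] [12,14] [11,16] [15,17]
{[1,2]} hit by 2; {[3,4],[3,7]} hit by 4; {[5,8]} hit by 8; {[12,14],[11,16]} hit by 14; {[15,17]} hit by 17.
Points: 2, 4, 8, 14, 17 (5 total).

5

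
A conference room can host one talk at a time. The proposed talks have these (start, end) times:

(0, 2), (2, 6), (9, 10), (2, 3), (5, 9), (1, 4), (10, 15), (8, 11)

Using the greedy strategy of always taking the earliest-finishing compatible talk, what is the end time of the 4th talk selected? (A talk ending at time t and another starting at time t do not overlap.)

Sorted by end: (0,2)  (2,3)  (1,4)  (2,6)  (5,9)  (9,10)  (8,11)  (10,15)
take (0,2); take (2,3); take (5,9); take (9,10); take (10,15).
Selected: (0,2) (2,3) (5,9) (9,10) (10,15)

10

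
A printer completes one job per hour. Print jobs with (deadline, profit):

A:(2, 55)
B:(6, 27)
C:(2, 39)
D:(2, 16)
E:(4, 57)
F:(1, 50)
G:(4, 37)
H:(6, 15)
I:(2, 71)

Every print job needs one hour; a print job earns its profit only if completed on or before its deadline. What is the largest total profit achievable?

By profit: I(d2,71), E(d4,57), A(d2,55), F(d1,50), C(d2,39), G(d4,37), B(d6,27), D(d2,16), H(d6,15)
I→slot 2; E→slot 4; A→slot 1; F skipped; C skipped; G→slot 3; B→slot 6; D skipped; H→slot 5.
Profit = 55 + 71 + 37 + 57 + 15 + 27 = 262

262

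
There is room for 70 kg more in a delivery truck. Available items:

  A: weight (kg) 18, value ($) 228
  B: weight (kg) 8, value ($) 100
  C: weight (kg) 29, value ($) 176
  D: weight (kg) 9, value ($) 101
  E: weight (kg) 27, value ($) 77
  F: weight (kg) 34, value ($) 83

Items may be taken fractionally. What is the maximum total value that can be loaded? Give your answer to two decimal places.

Order: A (228/18=12.67) > B (100/8=12.50) > D (101/9=11.22) > C (176/29=6.07) > E (77/27=2.85) > F (83/34=2.44)
Fill: take A (18 @ 228) → take B (8 @ 100) → take D (9 @ 101) → take C (29 @ 176) → take 6/27 of E → 17.11; 70/70 used.
Total value = 622.11

622.11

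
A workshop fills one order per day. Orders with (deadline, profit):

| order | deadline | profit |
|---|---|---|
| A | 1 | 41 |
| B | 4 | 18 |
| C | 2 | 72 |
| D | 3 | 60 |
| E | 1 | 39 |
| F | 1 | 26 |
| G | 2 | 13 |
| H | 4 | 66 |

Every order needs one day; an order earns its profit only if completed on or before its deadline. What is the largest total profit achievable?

Sort by profit descending; place each in the latest free slot ≤ its deadline.
By profit: C(d2,72), H(d4,66), D(d3,60), A(d1,41), E(d1,39), F(d1,26), B(d4,18), G(d2,13)
C→slot 2; H→slot 4; D→slot 3; A→slot 1; E skipped; F skipped; B skipped; G skipped.
Profit = 41 + 72 + 60 + 66 = 239

239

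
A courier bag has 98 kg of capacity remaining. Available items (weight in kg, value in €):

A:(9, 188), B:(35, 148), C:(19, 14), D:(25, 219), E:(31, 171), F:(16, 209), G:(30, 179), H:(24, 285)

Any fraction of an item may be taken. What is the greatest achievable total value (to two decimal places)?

1044.20

Ratios (sorted): A 20.89, F 13.06, H 11.88, D 8.76, G 5.97, E 5.52, B 4.23, C 0.74
take A (9 @ 188); take F (16 @ 209); take H (24 @ 285); take D (25 @ 219); take 24/30 of G → 143.20. Capacity used 98/98.
Total value = 1044.20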